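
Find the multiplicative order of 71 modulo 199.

Since 71 ∈ (Z/199Z)^×, its order divides φ(199) = 199 − 1 = 198 = 2 · 3^2 · 11.
Divisors of 198: 1, 2, 3, 6, 9, 11, 18, 22, 33, 66, 99, 198.
Check 71^d mod 199 for each divisor in increasing order:
71^1 ≡ 71 (mod 199)
71^2 ≡ 66 (mod 199)
71^3 ≡ 109 (mod 199)
71^6 ≡ 140 (mod 199)
71^9 ≡ 136 (mod 199)
71^11 ≡ 21 (mod 199)
71^18 ≡ 188 (mod 199)
71^22 ≡ 43 (mod 199)
71^33 ≡ 107 (mod 199)
71^66 ≡ 106 (mod 199)
71^99 ≡ 198 (mod 199)
71^198 ≡ 1 (mod 199) ✓
Hence ord(71) = 198.

198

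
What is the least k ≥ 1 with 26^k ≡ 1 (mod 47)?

46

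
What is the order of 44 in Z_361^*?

171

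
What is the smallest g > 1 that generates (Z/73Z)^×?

φ(73) = 73 − 1 = 72 = 2^3 · 3^2.
g is a primitive root iff g^(72/q) ≢ 1 (mod 73) for each prime q ∈ {2, 3}.
g = 2: 2^36 ≡ 1 — hits 1, so not a primitive root.
g = 3: 3^36 ≡ 1 — hits 1, so not a primitive root.
g = 4: 4^36 ≡ 1 — hits 1, so not a primitive root.
g = 5: 5^36 ≡ 72; 5^24 ≡ 8 — none is 1, so 5 is a primitive root.
So 5 is the smallest generator of (Z/73Z)^×.

5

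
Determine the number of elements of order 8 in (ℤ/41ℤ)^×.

φ(41) = 41 − 1 = 40 = 2^3 · 5.
(Z/41Z)^× is cyclic (|G| = 40); a cyclic group of order m has exactly φ(d) elements of each order d | m, and none otherwise.
8 = 2^3 divides 40, and φ(8) = 4.

4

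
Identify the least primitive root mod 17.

3

φ(17) = 17 − 1 = 16 = 2^4.
g is a primitive root iff g^(16/q) ≢ 1 (mod 17) for each prime q ∈ {2}.
g = 2: 2^8 ≡ 1 — hits 1, so not a primitive root.
g = 3: 3^8 ≡ 16 — none is 1, so 3 is a primitive root.
The smallest primitive root modulo 17 is 3.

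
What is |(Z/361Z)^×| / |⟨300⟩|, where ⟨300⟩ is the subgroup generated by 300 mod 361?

Since 300 ∈ (Z/361Z)^×, its order divides φ(361) = φ(19^2) = 19·(19−1) = 342 = 2 · 3^2 · 19.
Divisors of 342: 1, 2, 3, 6, 9, 18, 19, 38, 57, 114, 171, 342.
Compute 300^d (mod 361) for the divisors d until we hit 1:
300^1 ≡ 300 (mod 361)
300^2 ≡ 111 (mod 361)
300^3 ≡ 88 (mod 361)
300^6 ≡ 163 (mod 361)
300^9 ≡ 265 (mod 361)
300^18 ≡ 191 (mod 361)
300^19 ≡ 262 (mod 361)
300^38 ≡ 54 (mod 361)
300^57 ≡ 69 (mod 361)
300^114 ≡ 68 (mod 361)
300^171 ≡ 360 (mod 361)
300^342 ≡ 1 (mod 361) ✓
Thus |⟨300⟩| = ord(300) = 342.
[(Z/361Z)^× : ⟨300⟩] = 342/342 = 1.

1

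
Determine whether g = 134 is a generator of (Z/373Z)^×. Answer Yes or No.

No

φ(373) = 373 − 1 = 372 = 2^2 · 3 · 31.
An element g generates (Z/373Z)^× iff g^(372/q) ≢ 1 (mod 373) for each prime q ∈ {2, 3, 31}.
134^186 ≡ 1 (mod 373)  [q = 2: ≡ 1 ✗]
134^124 ≡ 284 (mod 373)  [q = 3: ≢ 1 ✓]
134^12 ≡ 169 (mod 373)  [q = 31: ≢ 1 ✓]
The check at q = 2 fails, so 134 generates a proper subgroup.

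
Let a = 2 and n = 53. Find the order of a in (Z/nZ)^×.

52

By Lagrange's theorem, ord_53(2) divides φ(53) = 53 − 1 = 52 = 2^2 · 13.
Divisors of 52: 1, 2, 4, 13, 26, 52.
Check 2^d mod 53 for each divisor in increasing order:
2^1 ≡ 2
2^2 ≡ 4
2^4 ≡ 16
2^13 ≡ 30
2^26 ≡ 52
2^52 ≡ 1
So ord_53(2) = 52.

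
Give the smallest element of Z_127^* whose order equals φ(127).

3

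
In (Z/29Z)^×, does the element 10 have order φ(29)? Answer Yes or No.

Yes

φ(29) = 29 − 1 = 28 = 2^2 · 7.
An element g generates (Z/29Z)^× iff g^(28/q) ≢ 1 (mod 29) for each prime q ∈ {2, 7}.
10^14 ≡ 28 (mod 29)  [q = 2: ≢ 1 ✓]
10^4 ≡ 24 (mod 29)  [q = 7: ≢ 1 ✓]
All checks pass, so 10 has order 28 and is a primitive root modulo 29.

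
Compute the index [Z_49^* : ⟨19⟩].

Since 19 ∈ (Z/49Z)^×, its order divides φ(49) = φ(7^2) = 7·(7−1) = 42 = 2 · 3 · 7.
Divisors of 42: 1, 2, 3, 6, 7, 14, 21, 42.
Evaluate successive powers at the divisors of 42:
19^1 ≡ 19 (mod 49)
19^2 ≡ 18 (mod 49)
19^3 ≡ 48 (mod 49)
19^6 ≡ 1 (mod 49) ✓
So ord_49(19) = 6, hence |⟨19⟩| = 6.
The index is φ(49) / ord(19) = 42 / 6 = 7.

7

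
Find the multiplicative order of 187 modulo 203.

42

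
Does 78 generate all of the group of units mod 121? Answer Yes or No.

φ(121) = φ(11^2) = 11·(11−1) = 110 = 2 · 5 · 11.
Test 78^(110/q) mod 121 for each prime factor q of 110:
78^55 ≡ 1 (mod 121)  [q = 2: ≡ 1 ✗]
78^22 ≡ 1 (mod 121)  [q = 5: ≡ 1 ✗]
78^10 ≡ 45 (mod 121)  [q = 11: ≢ 1 ✓]
78^55 ≡ 1 shows ord(78) | 55, strictly less than φ(121); not a primitive root.

No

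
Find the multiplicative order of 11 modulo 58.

Since 11 ∈ (Z/58Z)^×, its order divides φ(58) = φ(2)·φ(29) = 1·28 = 28 = 2^2 · 7.
Divisors of 28: 1, 2, 4, 7, 14, 28.
Check 11^d mod 58 for each divisor in increasing order:
11^1 ≡ 11
11^2 ≡ 5
11^4 ≡ 25
11^7 ≡ 41
11^14 ≡ 57
11^28 ≡ 1
The smallest such exponent is 28, so the order of 11 is 28.

28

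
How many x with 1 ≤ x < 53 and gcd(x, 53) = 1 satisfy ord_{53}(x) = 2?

φ(53) = 53 − 1 = 52 = 2^2 · 13.
In a cyclic group of order 52, there are φ(d) elements of order d for each divisor d of 52, and zero for non-divisors.
2 | 52, and φ(2) = 2 − 1 = 1.

1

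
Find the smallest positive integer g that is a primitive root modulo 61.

φ(61) = 61 − 1 = 60 = 2^2 · 3 · 5.
Test candidates g = 2, 3, … against the prime factors q ∈ {2, 3, 5} of φ(61): g is a generator iff g^(60/q) ≢ 1 for every such q.
g = 2: 2^30 ≡ 60; 2^20 ≡ 47; 2^12 ≡ 9 — none is 1, so 2 is a primitive root.
The smallest primitive root modulo 61 is 2.

2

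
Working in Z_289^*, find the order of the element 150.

By Lagrange's theorem, ord_289(150) divides φ(289) = φ(17^2) = 17·(17−1) = 272 = 2^4 · 17.
Divisors of 272: 1, 2, 4, 8, 16, 17, 34, 68, 136, 272.
Test each divisor d:
150^1 ≡ 150 (mod 289)
150^2 ≡ 247 (mod 289)
150^4 ≡ 30 (mod 289)
150^8 ≡ 33 (mod 289)
150^16 ≡ 222 (mod 289)
150^17 ≡ 65 (mod 289)
150^34 ≡ 179 (mod 289)
150^68 ≡ 251 (mod 289)
150^136 ≡ 288 (mod 289)
150^272 ≡ 1 (mod 289) ✓
The smallest such exponent is 272, so the order of 150 is 272.

272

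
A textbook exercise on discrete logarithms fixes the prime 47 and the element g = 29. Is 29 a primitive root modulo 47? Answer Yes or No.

φ(47) = 47 − 1 = 46 = 2 · 23.
An element g generates (Z/47Z)^× iff g^(46/q) ≢ 1 (mod 47) for each prime q ∈ {2, 23}.
29^23 ≡ 46 (mod 47)  [q = 2: ≢ 1 ✓]
29^2 ≡ 42 (mod 47)  [q = 23: ≢ 1 ✓]
Every test exponent gives a nontrivial residue, hence 29 generates the full group.

Yes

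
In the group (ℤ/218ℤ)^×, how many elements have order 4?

φ(218) = φ(2)·φ(109) = 1·108 = 108 = 2^2 · 3^3.
Since (Z/218Z)^× is cyclic of order 108, the number of elements of order d is φ(d) when d | 108 and 0 otherwise.
4 = 2^2 divides 108, and φ(4) = 2.

2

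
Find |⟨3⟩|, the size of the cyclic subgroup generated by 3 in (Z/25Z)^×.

20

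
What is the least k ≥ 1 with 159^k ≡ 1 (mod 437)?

ord(159) | φ(437) = φ(19·23) = (19−1)·(23−1) = 18·22 = 396 = 2^2 · 3^2 · 11.
Divisors of 396: 1, 2, 3, 4, 6, 9, 11, 12, 18, 22, 33, 36, 44, 66, 99, 132, 198, 396.
Check 159^d mod 437 for each divisor in increasing order:
159^1 ≡ 159
159^2 ≡ 372
159^3 ≡ 153
159^4 ≡ 292
159^6 ≡ 248
159^9 ≡ 362
159^11 ≡ 68
159^12 ≡ 324
159^18 ≡ 381
159^22 ≡ 254
159^33 ≡ 229
159^36 ≡ 77
159^44 ≡ 277
159^66 ≡ 1
So ord_437(159) = 66.

66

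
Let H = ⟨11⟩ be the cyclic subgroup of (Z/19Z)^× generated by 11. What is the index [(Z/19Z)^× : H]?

6

By Lagrange's theorem, ord_19(11) divides φ(19) = 19 − 1 = 18 = 2 · 3^2.
Divisors of 18: 1, 2, 3, 6, 9, 18.
Test each divisor d:
11^1 ≡ 11
11^2 ≡ 7
11^3 ≡ 1
The order of 11 is 3, so the subgroup it generates has 3 elements.
Index = |(Z/19Z)^×| / |⟨11⟩| = 18 / 3 = 6.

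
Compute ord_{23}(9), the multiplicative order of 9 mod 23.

11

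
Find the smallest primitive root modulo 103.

φ(103) = 103 − 1 = 102 = 2 · 3 · 17.
g is a primitive root iff g^(102/q) ≢ 1 (mod 103) for each prime q ∈ {2, 3, 17}.
g = 2: 2^51 ≡ 1 — hits 1, so not a primitive root.
g = 3: 3^51 ≡ 102; 3^34 ≡ 1 — hits 1, so not a primitive root.
g = 4: 4^51 ≡ 1 — hits 1, so not a primitive root.
g = 5: 5^51 ≡ 102; 5^34 ≡ 56; 5^6 ≡ 72 — none is 1, so 5 is a primitive root.
Hence the least primitive root of 103 is 5.

5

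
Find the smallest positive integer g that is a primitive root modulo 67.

2

φ(67) = 67 − 1 = 66 = 2 · 3 · 11.
Test candidates g = 2, 3, … against the prime factors q ∈ {2, 3, 11} of φ(67): g is a generator iff g^(66/q) ≢ 1 for every such q.
g = 2: 2^33 ≡ 66; 2^22 ≡ 37; 2^6 ≡ 64 — none is 1, so 2 is a primitive root.
The smallest primitive root modulo 67 is 2.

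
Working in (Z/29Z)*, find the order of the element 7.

7

The order of 7 must divide φ(29) = 29 − 1 = 28 = 2^2 · 7.
Divisors of 28: 1, 2, 4, 7, 14, 28.
Check 7^d mod 29 for each divisor in increasing order:
7^1 ≡ 7 (mod 29)
7^2 ≡ 20 (mod 29)
7^4 ≡ 23 (mod 29)
7^7 ≡ 1 (mod 29) ✓
So ord_29(7) = 7.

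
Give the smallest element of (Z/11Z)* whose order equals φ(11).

2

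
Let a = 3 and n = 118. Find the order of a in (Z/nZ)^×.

ord(3) | φ(118) = φ(2)·φ(59) = 1·58 = 58 = 2 · 29.
Divisors of 58: 1, 2, 29, 58.
Compute 3^d (mod 118) for the divisors d until we hit 1:
3^1 ≡ 3 (mod 118)
3^2 ≡ 9 (mod 118)
3^29 ≡ 1 (mod 118) ✓
The smallest such exponent is 29, so the order of 3 is 29.

29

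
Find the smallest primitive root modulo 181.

φ(181) = 181 − 1 = 180 = 2^2 · 3^2 · 5.
g is a primitive root iff g^(180/q) ≢ 1 (mod 181) for each prime q ∈ {2, 3, 5}.
g = 2: 2^90 ≡ 180; 2^60 ≡ 48; 2^36 ≡ 59 — none is 1, so 2 is a primitive root.
So 2 is the smallest generator of (Z/181Z)^×.

2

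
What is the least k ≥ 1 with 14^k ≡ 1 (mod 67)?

11

Since 14 ∈ (Z/67Z)^×, its order divides φ(67) = 67 − 1 = 66 = 2 · 3 · 11.
Divisors of 66: 1, 2, 3, 6, 11, 22, 33, 66.
Compute 14^d (mod 67) for the divisors d until we hit 1:
14^1 ≡ 14 (mod 67)
14^2 ≡ 62 (mod 67)
14^3 ≡ 64 (mod 67)
14^6 ≡ 9 (mod 67)
14^11 ≡ 1 (mod 67) ✓
The smallest such exponent is 11, so the order of 14 is 11.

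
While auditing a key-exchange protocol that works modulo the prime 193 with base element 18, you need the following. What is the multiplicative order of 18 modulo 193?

By Lagrange's theorem, ord_193(18) divides φ(193) = 193 − 1 = 192 = 2^6 · 3.
Divisors of 192: 1, 2, 3, 4, 6, 8, 12, 16, 24, 32, 48, 64, 96, 192.
Check 18^d mod 193 for each divisor in increasing order:
18^1 ≡ 18
18^2 ≡ 131
18^3 ≡ 42
18^4 ≡ 177
18^6 ≡ 27
18^8 ≡ 63
18^12 ≡ 150
18^16 ≡ 109
18^24 ≡ 112
18^32 ≡ 108
18^48 ≡ 192
18^64 ≡ 84
18^96 ≡ 1
Therefore the multiplicative order of 18 modulo 193 is 96.

96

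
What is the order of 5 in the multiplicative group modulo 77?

The order of 5 must divide φ(77) = φ(7·11) = (7−1)·(11−1) = 6·10 = 60 = 2^2 · 3 · 5.
Divisors of 60: 1, 2, 3, 4, 5, 6, 10, 12, 15, 20, 30, 60.
Check 5^d mod 77 for each divisor in increasing order:
5^1 ≡ 5
5^2 ≡ 25
5^3 ≡ 48
5^4 ≡ 9
5^5 ≡ 45
5^6 ≡ 71
5^10 ≡ 23
5^12 ≡ 36
5^15 ≡ 34
5^20 ≡ 67
5^30 ≡ 1
Therefore the multiplicative order of 5 modulo 77 is 30.

30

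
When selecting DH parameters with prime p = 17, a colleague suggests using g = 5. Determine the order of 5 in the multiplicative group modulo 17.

16

ord(5) | φ(17) = 17 − 1 = 16 = 2^4.
Divisors of 16: 1, 2, 4, 8, 16.
Test each divisor d:
5^1 ≡ 5
5^2 ≡ 8
5^4 ≡ 13
5^8 ≡ 16
5^16 ≡ 1
Therefore the multiplicative order of 5 modulo 17 is 16.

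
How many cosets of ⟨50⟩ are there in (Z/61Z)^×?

15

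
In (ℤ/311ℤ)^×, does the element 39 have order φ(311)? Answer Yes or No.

No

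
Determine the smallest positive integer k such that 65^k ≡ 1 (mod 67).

33

By Lagrange's theorem, ord_67(65) divides φ(67) = 67 − 1 = 66 = 2 · 3 · 11.
Divisors of 66: 1, 2, 3, 6, 11, 22, 33, 66.
Evaluate successive powers at the divisors of 66:
65^1 ≡ 65 (mod 67)
65^2 ≡ 4 (mod 67)
65^3 ≡ 59 (mod 67)
65^6 ≡ 64 (mod 67)
65^11 ≡ 29 (mod 67)
65^22 ≡ 37 (mod 67)
65^33 ≡ 1 (mod 67) ✓
Hence ord(65) = 33.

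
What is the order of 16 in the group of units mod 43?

ord(16) | φ(43) = 43 − 1 = 42 = 2 · 3 · 7.
Divisors of 42: 1, 2, 3, 6, 7, 14, 21, 42.
Test each divisor d:
16^1 ≡ 16 (mod 43)
16^2 ≡ 41 (mod 43)
16^3 ≡ 11 (mod 43)
16^6 ≡ 35 (mod 43)
16^7 ≡ 1 (mod 43) ✓
So ord_43(16) = 7.

7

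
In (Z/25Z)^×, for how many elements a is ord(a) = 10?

4

φ(25) = φ(5^2) = 5·(5−1) = 20 = 2^2 · 5.
(Z/25Z)^× is cyclic (|G| = 20); a cyclic group of order m has exactly φ(d) elements of each order d | m, and none otherwise.
10 = 2 · 5 divides 20, and φ(10) = 4.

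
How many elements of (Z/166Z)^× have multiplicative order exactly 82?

40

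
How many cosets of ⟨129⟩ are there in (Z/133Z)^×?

By Lagrange's theorem, ord_133(129) divides φ(133) = φ(7·19) = (7−1)·(19−1) = 6·18 = 108 = 2^2 · 3^3.
Divisors of 108: 1, 2, 3, 4, 6, 9, 12, 18, 27, 36, 54, 108.
Evaluate successive powers at the divisors of 108:
129^1 ≡ 129
129^2 ≡ 16
129^3 ≡ 69
129^4 ≡ 123
129^6 ≡ 106
129^9 ≡ 132
129^12 ≡ 64
129^18 ≡ 1
The order of 129 is 18, so the subgroup it generates has 18 elements.
Index = |(Z/133Z)^×| / |⟨129⟩| = 108 / 18 = 6.

6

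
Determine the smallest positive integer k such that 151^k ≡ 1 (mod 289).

136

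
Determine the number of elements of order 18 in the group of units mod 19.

φ(19) = 19 − 1 = 18 = 2 · 3^2.
(Z/19Z)^× is cyclic (|G| = 18); a cyclic group of order m has exactly φ(d) elements of each order d | m, and none otherwise.
18 = 2 · 3^2 divides 18, and φ(18) = 6.

6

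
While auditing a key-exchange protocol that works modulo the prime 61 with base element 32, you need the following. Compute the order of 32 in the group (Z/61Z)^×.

12

Since 32 ∈ (Z/61Z)^×, its order divides φ(61) = 61 − 1 = 60 = 2^2 · 3 · 5.
Divisors of 60: 1, 2, 3, 4, 5, 6, 10, 12, 15, 20, 30, 60.
Compute 32^d (mod 61) for the divisors d until we hit 1:
32^1 ≡ 32 (mod 61)
32^2 ≡ 48 (mod 61)
32^3 ≡ 11 (mod 61)
32^4 ≡ 47 (mod 61)
32^5 ≡ 40 (mod 61)
32^6 ≡ 60 (mod 61)
32^10 ≡ 14 (mod 61)
32^12 ≡ 1 (mod 61) ✓
Hence ord(32) = 12.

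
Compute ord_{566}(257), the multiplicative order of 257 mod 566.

141

ord(257) | φ(566) = φ(2)·φ(283) = 1·282 = 282 = 2 · 3 · 47.
Divisors of 282: 1, 2, 3, 6, 47, 94, 141, 282.
Test each divisor d:
257^1 ≡ 257 (mod 566)
257^2 ≡ 393 (mod 566)
257^3 ≡ 253 (mod 566)
257^6 ≡ 51 (mod 566)
257^47 ≡ 521 (mod 566)
257^94 ≡ 327 (mod 566)
257^141 ≡ 1 (mod 566) ✓
Therefore the multiplicative order of 257 modulo 566 is 141.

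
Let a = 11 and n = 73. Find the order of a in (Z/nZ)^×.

72

ord(11) | φ(73) = 73 − 1 = 72 = 2^3 · 3^2.
Divisors of 72: 1, 2, 3, 4, 6, 8, 9, 12, 18, 24, 36, 72.
Compute 11^d (mod 73) for the divisors d until we hit 1:
11^1 ≡ 11 (mod 73)
11^2 ≡ 48 (mod 73)
11^3 ≡ 17 (mod 73)
11^4 ≡ 41 (mod 73)
11^6 ≡ 70 (mod 73)
11^8 ≡ 2 (mod 73)
11^9 ≡ 22 (mod 73)
11^12 ≡ 9 (mod 73)
11^18 ≡ 46 (mod 73)
11^24 ≡ 8 (mod 73)
11^36 ≡ 72 (mod 73)
11^72 ≡ 1 (mod 73) ✓
Hence ord(11) = 72.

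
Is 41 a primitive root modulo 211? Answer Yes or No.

Yes

φ(211) = 211 − 1 = 210 = 2 · 3 · 5 · 7.
It suffices to check that the order of 41 is not a proper divisor of 210: compute 41^(210/q) for q ∈ {2, 3, 5, 7}.
41^105 ≡ 210 (mod 211)  [q = 2: ≢ 1 ✓]
41^70 ≡ 14 (mod 211)  [q = 3: ≢ 1 ✓]
41^42 ≡ 55 (mod 211)  [q = 5: ≢ 1 ✓]
41^30 ≡ 144 (mod 211)  [q = 7: ≢ 1 ✓]
None equal 1, so ord_211(41) = 210: 41 is a primitive root.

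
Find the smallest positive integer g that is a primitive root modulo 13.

φ(13) = 13 − 1 = 12 = 2^2 · 3.
g is a primitive root iff g^(12/q) ≢ 1 (mod 13) for each prime q ∈ {2, 3}.
g = 2: 2^6 ≡ 12; 2^4 ≡ 3 — none is 1, so 2 is a primitive root.
Hence the least primitive root of 13 is 2.

2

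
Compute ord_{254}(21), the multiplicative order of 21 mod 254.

ord(21) | φ(254) = φ(2)·φ(127) = 1·126 = 126 = 2 · 3^2 · 7.
Divisors of 126: 1, 2, 3, 6, 7, 9, 14, 18, 21, 42, 63, 126.
Test each divisor d:
21^1 ≡ 21 (mod 254)
21^2 ≡ 187 (mod 254)
21^3 ≡ 117 (mod 254)
21^6 ≡ 227 (mod 254)
21^7 ≡ 195 (mod 254)
21^9 ≡ 143 (mod 254)
21^14 ≡ 179 (mod 254)
21^18 ≡ 129 (mod 254)
21^21 ≡ 107 (mod 254)
21^42 ≡ 19 (mod 254)
21^63 ≡ 1 (mod 254) ✓
Therefore the multiplicative order of 21 modulo 254 is 63.

63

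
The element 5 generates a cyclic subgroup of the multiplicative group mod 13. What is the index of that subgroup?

The order of 5 must divide φ(13) = 13 − 1 = 12 = 2^2 · 3.
Divisors of 12: 1, 2, 3, 4, 6, 12.
Test each divisor d:
5^1 ≡ 5 (mod 13)
5^2 ≡ 12 (mod 13)
5^3 ≡ 8 (mod 13)
5^4 ≡ 1 (mod 13) ✓
The order of 5 is 4, so the subgroup it generates has 4 elements.
[(Z/13Z)^× : ⟨5⟩] = 12/4 = 3.

3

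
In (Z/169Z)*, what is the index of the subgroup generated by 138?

The order of 138 must divide φ(169) = φ(13^2) = 13·(13−1) = 156 = 2^2 · 3 · 13.
Divisors of 156: 1, 2, 3, 4, 6, 12, 13, 26, 39, 52, 78, 156.
Evaluate successive powers at the divisors of 156:
138^1 ≡ 138
138^2 ≡ 116
138^3 ≡ 122
138^4 ≡ 105
138^6 ≡ 12
138^12 ≡ 144
138^13 ≡ 99
138^26 ≡ 168
138^39 ≡ 70
138^52 ≡ 1
The order of 138 is 52, so the subgroup it generates has 52 elements.
Index = |(Z/169Z)^×| / |⟨138⟩| = 156 / 52 = 3.

3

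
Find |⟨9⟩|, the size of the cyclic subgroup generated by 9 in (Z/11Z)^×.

5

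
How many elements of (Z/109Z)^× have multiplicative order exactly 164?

0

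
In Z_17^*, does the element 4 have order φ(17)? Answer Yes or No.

φ(17) = 17 − 1 = 16 = 2^4.
An element g generates (Z/17Z)^× iff g^(16/q) ≢ 1 (mod 17) for each prime q ∈ {2}.
4^8 ≡ 1 (mod 17)  [q = 2: ≡ 1 ✗]
4^8 ≡ 1 shows ord(4) | 8, strictly less than φ(17); not a primitive root.

No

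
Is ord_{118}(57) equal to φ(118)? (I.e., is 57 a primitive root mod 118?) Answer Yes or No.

No

φ(118) = φ(2)·φ(59) = 1·58 = 58 = 2 · 29.
An element g generates (Z/118Z)^× iff g^(58/q) ≢ 1 (mod 118) for each prime q ∈ {2, 29}.
57^29 ≡ 1 (mod 118)  [q = 2: ≡ 1 ✗]
57^2 ≡ 63 (mod 118)  [q = 29: ≢ 1 ✓]
The check at q = 2 fails, so 57 generates a proper subgroup.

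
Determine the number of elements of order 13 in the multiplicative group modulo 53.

φ(53) = 53 − 1 = 52 = 2^2 · 13.
Since (Z/53Z)^× is cyclic of order 52, the number of elements of order d is φ(d) when d | 52 and 0 otherwise.
13 | 52, and φ(13) = 13 − 1 = 12.

12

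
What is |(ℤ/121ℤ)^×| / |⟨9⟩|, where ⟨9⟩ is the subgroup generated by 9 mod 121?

22

ord(9) | φ(121) = φ(11^2) = 11·(11−1) = 110 = 2 · 5 · 11.
Divisors of 110: 1, 2, 5, 10, 11, 22, 55, 110.
Test each divisor d:
9^1 ≡ 9 (mod 121)
9^2 ≡ 81 (mod 121)
9^5 ≡ 1 (mod 121) ✓
So ord_121(9) = 5, hence |⟨9⟩| = 5.
The index is φ(121) / ord(9) = 110 / 5 = 22.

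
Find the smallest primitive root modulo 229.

6

φ(229) = 229 − 1 = 228 = 2^2 · 3 · 19.
g is a primitive root iff g^(228/q) ≢ 1 (mod 229) for each prime q ∈ {2, 3, 19}.
g = 2: 2^114 ≡ 228; 2^76 ≡ 1 — hits 1, so not a primitive root.
g = 3: 3^114 ≡ 1 — hits 1, so not a primitive root.
g = 4: 4^114 ≡ 1 — hits 1, so not a primitive root.
g = 5: 5^114 ≡ 1 — hits 1, so not a primitive root.
g = 6: 6^114 ≡ 228; 6^76 ≡ 134; 6^12 ≡ 165 — none is 1, so 6 is a primitive root.
The smallest primitive root modulo 229 is 6.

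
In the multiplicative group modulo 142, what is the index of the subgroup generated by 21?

ord(21) | φ(142) = φ(2)·φ(71) = 1·70 = 70 = 2 · 5 · 7.
Divisors of 70: 1, 2, 5, 7, 10, 14, 35, 70.
Check 21^d mod 142 for each divisor in increasing order:
21^1 ≡ 21 (mod 142)
21^2 ≡ 15 (mod 142)
21^5 ≡ 39 (mod 142)
21^7 ≡ 17 (mod 142)
21^10 ≡ 101 (mod 142)
21^14 ≡ 5 (mod 142)
21^35 ≡ 141 (mod 142)
21^70 ≡ 1 (mod 142) ✓
The order of 21 is 70, so the subgroup it generates has 70 elements.
Index = |(Z/142Z)^×| / |⟨21⟩| = 70 / 70 = 1.

1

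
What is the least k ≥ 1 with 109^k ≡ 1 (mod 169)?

52

By Lagrange's theorem, ord_169(109) divides φ(169) = φ(13^2) = 13·(13−1) = 156 = 2^2 · 3 · 13.
Divisors of 156: 1, 2, 3, 4, 6, 12, 13, 26, 39, 52, 78, 156.
Check 109^d mod 169 for each divisor in increasing order:
109^1 ≡ 109
109^2 ≡ 51
109^3 ≡ 151
109^4 ≡ 66
109^6 ≡ 155
109^12 ≡ 27
109^13 ≡ 70
109^26 ≡ 168
109^39 ≡ 99
109^52 ≡ 1
So ord_169(109) = 52.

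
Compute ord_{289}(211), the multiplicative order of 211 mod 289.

272

ord(211) | φ(289) = φ(17^2) = 17·(17−1) = 272 = 2^4 · 17.
Divisors of 272: 1, 2, 4, 8, 16, 17, 34, 68, 136, 272.
Check 211^d mod 289 for each divisor in increasing order:
211^1 ≡ 211
211^2 ≡ 15
211^4 ≡ 225
211^8 ≡ 50
211^16 ≡ 188
211^17 ≡ 75
211^34 ≡ 134
211^68 ≡ 38
211^136 ≡ 288
211^272 ≡ 1
Hence ord(211) = 272.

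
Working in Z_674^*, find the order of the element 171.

336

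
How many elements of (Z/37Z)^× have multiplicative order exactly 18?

6

φ(37) = 37 − 1 = 36 = 2^2 · 3^2.
Since (Z/37Z)^× is cyclic of order 36, the number of elements of order d is φ(d) when d | 36 and 0 otherwise.
18 = 2 · 3^2 divides 36, and φ(18) = 6.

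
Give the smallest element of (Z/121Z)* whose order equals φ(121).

2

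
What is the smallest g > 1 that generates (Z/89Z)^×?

3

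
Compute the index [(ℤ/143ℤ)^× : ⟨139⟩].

Since 139 ∈ (Z/143Z)^×, its order divides φ(143) = φ(11·13) = (11−1)·(13−1) = 10·12 = 120 = 2^3 · 3 · 5.
Divisors of 120: 1, 2, 3, 4, 5, 6, 8, 10, 12, 15, 20, 24, 30, 40, 60, 120.
Check 139^d mod 143 for each divisor in increasing order:
139^1 ≡ 139
139^2 ≡ 16
139^3 ≡ 79
139^4 ≡ 113
139^5 ≡ 120
139^6 ≡ 92
139^8 ≡ 42
139^10 ≡ 100
139^12 ≡ 27
139^15 ≡ 131
139^20 ≡ 133
139^24 ≡ 14
139^30 ≡ 1
So ord_143(139) = 30, hence |⟨139⟩| = 30.
Index = |(Z/143Z)^×| / |⟨139⟩| = 120 / 30 = 4.

4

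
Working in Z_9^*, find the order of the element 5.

6

By Lagrange's theorem, ord_9(5) divides φ(9) = φ(3^2) = 3·(3−1) = 6 = 2 · 3.
Divisors of 6: 1, 2, 3, 6.
Evaluate successive powers at the divisors of 6:
5^1 ≡ 5
5^2 ≡ 7
5^3 ≡ 8
5^6 ≡ 1
Hence ord(5) = 6.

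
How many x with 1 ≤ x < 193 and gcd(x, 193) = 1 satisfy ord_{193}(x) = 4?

φ(193) = 193 − 1 = 192 = 2^6 · 3.
Since (Z/193Z)^× is cyclic of order 192, the number of elements of order d is φ(d) when d | 192 and 0 otherwise.
4 = 2^2 divides 192, and φ(4) = 2.

2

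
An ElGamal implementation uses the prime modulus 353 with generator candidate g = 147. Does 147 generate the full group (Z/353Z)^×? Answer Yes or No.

Yes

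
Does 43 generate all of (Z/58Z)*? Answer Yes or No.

Yes

φ(58) = φ(2)·φ(29) = 1·28 = 28 = 2^2 · 7.
An element g generates (Z/58Z)^× iff g^(28/q) ≢ 1 (mod 58) for each prime q ∈ {2, 7}.
43^14 ≡ 57 (mod 58)  [q = 2: ≢ 1 ✓]
43^4 ≡ 49 (mod 58)  [q = 7: ≢ 1 ✓]
Every test exponent gives a nontrivial residue, hence 43 generates the full group.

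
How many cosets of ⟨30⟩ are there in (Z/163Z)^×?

Since 30 ∈ (Z/163Z)^×, its order divides φ(163) = 163 − 1 = 162 = 2 · 3^4.
Divisors of 162: 1, 2, 3, 6, 9, 18, 27, 54, 81, 162.
Compute 30^d (mod 163) for the divisors d until we hit 1:
30^1 ≡ 30
30^2 ≡ 85
30^3 ≡ 105
30^6 ≡ 104
30^9 ≡ 162
30^18 ≡ 1
So ord_163(30) = 18, hence |⟨30⟩| = 18.
The index is φ(163) / ord(30) = 162 / 18 = 9.

9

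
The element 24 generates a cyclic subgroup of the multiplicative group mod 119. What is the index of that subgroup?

2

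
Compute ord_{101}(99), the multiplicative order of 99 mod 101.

100

The order of 99 must divide φ(101) = 101 − 1 = 100 = 2^2 · 5^2.
Divisors of 100: 1, 2, 4, 5, 10, 20, 25, 50, 100.
Check 99^d mod 101 for each divisor in increasing order:
99^1 ≡ 99 (mod 101)
99^2 ≡ 4 (mod 101)
99^4 ≡ 16 (mod 101)
99^5 ≡ 69 (mod 101)
99^10 ≡ 14 (mod 101)
99^20 ≡ 95 (mod 101)
99^25 ≡ 91 (mod 101)
99^50 ≡ 100 (mod 101)
99^100 ≡ 1 (mod 101) ✓
So ord_101(99) = 100.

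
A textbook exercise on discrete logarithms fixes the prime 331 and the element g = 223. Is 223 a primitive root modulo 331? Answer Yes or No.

No

φ(331) = 331 − 1 = 330 = 2 · 3 · 5 · 11.
An element g generates (Z/331Z)^× iff g^(330/q) ≢ 1 (mod 331) for each prime q ∈ {2, 3, 5, 11}.
223^165 ≡ 1 (mod 331)  [q = 2: ≡ 1 ✗]
223^110 ≡ 31 (mod 331)  [q = 3: ≢ 1 ✓]
223^66 ≡ 1 (mod 331)  [q = 5: ≡ 1 ✗]
223^30 ≡ 85 (mod 331)  [q = 11: ≢ 1 ✓]
Since 223^165 ≡ 1, the order of 223 divides 165 < 330, so 223 is not a primitive root.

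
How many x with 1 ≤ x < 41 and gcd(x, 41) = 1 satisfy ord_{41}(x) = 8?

φ(41) = 41 − 1 = 40 = 2^3 · 5.
Since (Z/41Z)^× is cyclic of order 40, the number of elements of order d is φ(d) when d | 40 and 0 otherwise.
8 = 2^3 divides 40, and φ(8) = 4.

4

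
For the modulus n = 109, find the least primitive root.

φ(109) = 109 − 1 = 108 = 2^2 · 3^3.
g is a primitive root iff g^(108/q) ≢ 1 (mod 109) for each prime q ∈ {2, 3}.
g = 2: 2^54 ≡ 108; 2^36 ≡ 1 — hits 1, so not a primitive root.
g = 3: 3^54 ≡ 1 — hits 1, so not a primitive root.
g = 4: 4^54 ≡ 1 — hits 1, so not a primitive root.
g = 5: 5^54 ≡ 1 — hits 1, so not a primitive root.
g = 6: 6^54 ≡ 108; 6^36 ≡ 63 — none is 1, so 6 is a primitive root.
So 6 is the smallest generator of (Z/109Z)^×.

6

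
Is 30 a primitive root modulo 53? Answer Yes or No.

φ(53) = 53 − 1 = 52 = 2^2 · 13.
30 is a primitive root mod 53 iff 30^(φ(53)/q) ≢ 1 for every prime q | φ(53), i.e. q ∈ {2, 13}.
30^26 ≡ 52 (mod 53)  [q = 2: ≢ 1 ✓]
30^4 ≡ 1 (mod 53)  [q = 13: ≡ 1 ✗]
The check at q = 13 fails, so 30 generates a proper subgroup.

No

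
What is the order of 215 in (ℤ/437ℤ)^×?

Since 215 ∈ (Z/437Z)^×, its order divides φ(437) = φ(19·23) = (19−1)·(23−1) = 18·22 = 396 = 2^2 · 3^2 · 11.
Divisors of 396: 1, 2, 3, 4, 6, 9, 11, 12, 18, 22, 33, 36, 44, 66, 99, 132, 198, 396.
Evaluate successive powers at the divisors of 396:
215^1 ≡ 215
215^2 ≡ 340
215^3 ≡ 121
215^4 ≡ 232
215^6 ≡ 220
215^9 ≡ 400
215^11 ≡ 93
215^12 ≡ 330
215^18 ≡ 58
215^22 ≡ 346
215^33 ≡ 277
215^36 ≡ 305
215^44 ≡ 415
215^66 ≡ 254
215^99 ≡ 1
So ord_437(215) = 99.

99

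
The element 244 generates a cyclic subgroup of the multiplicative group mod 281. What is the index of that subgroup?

ord(244) | φ(281) = 281 − 1 = 280 = 2^3 · 5 · 7.
Divisors of 280: 1, 2, 4, 5, 7, 8, 10, 14, 20, 28, 35, 40, 56, 70, 140, 280.
Check 244^d mod 281 for each divisor in increasing order:
244^1 ≡ 244 (mod 281)
244^2 ≡ 245 (mod 281)
244^4 ≡ 172 (mod 281)
244^5 ≡ 99 (mod 281)
244^7 ≡ 89 (mod 281)
244^8 ≡ 79 (mod 281)
244^10 ≡ 247 (mod 281)
244^14 ≡ 53 (mod 281)
244^20 ≡ 32 (mod 281)
244^28 ≡ 280 (mod 281)
244^35 ≡ 192 (mod 281)
244^40 ≡ 181 (mod 281)
244^56 ≡ 1 (mod 281) ✓
So ord_281(244) = 56, hence |⟨244⟩| = 56.
[(Z/281Z)^× : ⟨244⟩] = 280/56 = 5.

5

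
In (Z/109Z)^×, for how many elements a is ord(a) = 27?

18

φ(109) = 109 − 1 = 108 = 2^2 · 3^3.
(Z/109Z)^× is cyclic (|G| = 108); a cyclic group of order m has exactly φ(d) elements of each order d | m, and none otherwise.
27 = 3^3 divides 108, and φ(27) = 18.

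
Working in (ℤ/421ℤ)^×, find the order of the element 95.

Since 95 ∈ (Z/421Z)^×, its order divides φ(421) = 421 − 1 = 420 = 2^2 · 3 · 5 · 7.
Divisors of 420: 1, 2, 3, 4, 5, 6, 7, 10, 12, 14, 15, 20, 21, 28, 30, 35, 42, 60, 70, 84, 105, 140, 210, 420.
Evaluate successive powers at the divisors of 420:
95^1 ≡ 95
95^2 ≡ 184
95^3 ≡ 219
95^4 ≡ 176
95^5 ≡ 301
95^6 ≡ 388
95^7 ≡ 233
95^10 ≡ 86
95^12 ≡ 247
95^14 ≡ 401
95^15 ≡ 205
95^20 ≡ 239
95^21 ≡ 392
95^28 ≡ 400
95^30 ≡ 346
95^35 ≡ 159
95^42 ≡ 420
95^60 ≡ 152
95^70 ≡ 21
95^84 ≡ 1
Therefore the multiplicative order of 95 modulo 421 is 84.

84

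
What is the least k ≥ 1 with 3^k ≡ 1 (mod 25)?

ord(3) | φ(25) = φ(5^2) = 5·(5−1) = 20 = 2^2 · 5.
Divisors of 20: 1, 2, 4, 5, 10, 20.
Evaluate successive powers at the divisors of 20:
3^1 ≡ 3 (mod 25)
3^2 ≡ 9 (mod 25)
3^4 ≡ 6 (mod 25)
3^5 ≡ 18 (mod 25)
3^10 ≡ 24 (mod 25)
3^20 ≡ 1 (mod 25) ✓
So ord_25(3) = 20.

20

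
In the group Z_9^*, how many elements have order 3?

2

φ(9) = φ(3^2) = 3·(3−1) = 6 = 2 · 3.
Since (Z/9Z)^× is cyclic of order 6, the number of elements of order d is φ(d) when d | 6 and 0 otherwise.
3 | 6, and φ(3) = 3 − 1 = 2.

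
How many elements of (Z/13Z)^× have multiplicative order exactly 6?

2

φ(13) = 13 − 1 = 12 = 2^2 · 3.
In a cyclic group of order 12, there are φ(d) elements of order d for each divisor d of 12, and zero for non-divisors.
6 = 2 · 3 divides 12, and φ(6) = 2.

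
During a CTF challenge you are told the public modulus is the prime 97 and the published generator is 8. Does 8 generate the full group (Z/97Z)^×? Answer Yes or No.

φ(97) = 97 − 1 = 96 = 2^5 · 3.
8 is a primitive root mod 97 iff 8^(φ(97)/q) ≢ 1 for every prime q | φ(97), i.e. q ∈ {2, 3}.
8^48 ≡ 1 (mod 97)  [q = 2: ≡ 1 ✗]
8^32 ≡ 1 (mod 97)  [q = 3: ≡ 1 ✗]
8^48 ≡ 1 shows ord(8) | 48, strictly less than φ(97); not a primitive root.

No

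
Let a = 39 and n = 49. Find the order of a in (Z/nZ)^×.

21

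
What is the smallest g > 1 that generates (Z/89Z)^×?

3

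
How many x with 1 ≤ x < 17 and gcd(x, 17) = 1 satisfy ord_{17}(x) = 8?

4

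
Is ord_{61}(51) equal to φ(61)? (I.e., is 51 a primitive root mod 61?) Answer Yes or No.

φ(61) = 61 − 1 = 60 = 2^2 · 3 · 5.
It suffices to check that the order of 51 is not a proper divisor of 60: compute 51^(60/q) for q ∈ {2, 3, 5}.
51^30 ≡ 60 (mod 61)  [q = 2: ≢ 1 ✓]
51^20 ≡ 13 (mod 61)  [q = 3: ≢ 1 ✓]
51^12 ≡ 58 (mod 61)  [q = 5: ≢ 1 ✓]
All checks pass, so 51 has order 60 and is a primitive root modulo 61.

Yes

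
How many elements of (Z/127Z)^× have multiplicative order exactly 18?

φ(127) = 127 − 1 = 126 = 2 · 3^2 · 7.
(Z/127Z)^× is cyclic (|G| = 126); a cyclic group of order m has exactly φ(d) elements of each order d | m, and none otherwise.
18 = 2 · 3^2 divides 126, and φ(18) = 6.

6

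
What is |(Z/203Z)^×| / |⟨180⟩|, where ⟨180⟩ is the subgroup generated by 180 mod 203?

By Lagrange's theorem, ord_203(180) divides φ(203) = φ(7·29) = (7−1)·(29−1) = 6·28 = 168 = 2^3 · 3 · 7.
Divisors of 168: 1, 2, 3, 4, 6, 7, 8, 12, 14, 21, 24, 28, 42, 56, 84, 168.
Evaluate successive powers at the divisors of 168:
180^1 ≡ 180 (mod 203)
180^2 ≡ 123 (mod 203)
180^3 ≡ 13 (mod 203)
180^4 ≡ 107 (mod 203)
180^6 ≡ 169 (mod 203)
180^7 ≡ 173 (mod 203)
180^8 ≡ 81 (mod 203)
180^12 ≡ 141 (mod 203)
180^14 ≡ 88 (mod 203)
180^21 ≡ 202 (mod 203)
180^24 ≡ 190 (mod 203)
180^28 ≡ 30 (mod 203)
180^42 ≡ 1 (mod 203) ✓
So ord_203(180) = 42, hence |⟨180⟩| = 42.
[(Z/203Z)^× : ⟨180⟩] = 168/42 = 4.

4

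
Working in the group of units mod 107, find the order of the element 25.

53

ord(25) | φ(107) = 107 − 1 = 106 = 2 · 53.
Divisors of 106: 1, 2, 53, 106.
Evaluate successive powers at the divisors of 106:
25^1 ≡ 25 (mod 107)
25^2 ≡ 90 (mod 107)
25^53 ≡ 1 (mod 107) ✓
Hence ord(25) = 53.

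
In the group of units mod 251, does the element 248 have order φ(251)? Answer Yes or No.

Yes

φ(251) = 251 − 1 = 250 = 2 · 5^3.
Test 248^(250/q) mod 251 for each prime factor q of 250:
248^125 ≡ 250 (mod 251)  [q = 2: ≢ 1 ✓]
248^50 ≡ 219 (mod 251)  [q = 5: ≢ 1 ✓]
None equal 1, so ord_251(248) = 250: 248 is a primitive root.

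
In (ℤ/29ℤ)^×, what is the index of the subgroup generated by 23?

4

ord(23) | φ(29) = 29 − 1 = 28 = 2^2 · 7.
Divisors of 28: 1, 2, 4, 7, 14, 28.
Test each divisor d:
23^1 ≡ 23 (mod 29)
23^2 ≡ 7 (mod 29)
23^4 ≡ 20 (mod 29)
23^7 ≡ 1 (mod 29) ✓
So ord_29(23) = 7, hence |⟨23⟩| = 7.
[(Z/29Z)^× : ⟨23⟩] = 28/7 = 4.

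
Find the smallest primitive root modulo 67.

2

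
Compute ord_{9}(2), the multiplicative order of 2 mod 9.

Since 2 ∈ (Z/9Z)^×, its order divides φ(9) = φ(3^2) = 3·(3−1) = 6 = 2 · 3.
Divisors of 6: 1, 2, 3, 6.
Compute 2^d (mod 9) for the divisors d until we hit 1:
2^1 ≡ 2 (mod 9)
2^2 ≡ 4 (mod 9)
2^3 ≡ 8 (mod 9)
2^6 ≡ 1 (mod 9) ✓
Hence ord(2) = 6.

6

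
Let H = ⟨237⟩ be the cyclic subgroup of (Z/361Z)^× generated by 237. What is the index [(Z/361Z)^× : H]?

ord(237) | φ(361) = φ(19^2) = 19·(19−1) = 342 = 2 · 3^2 · 19.
Divisors of 342: 1, 2, 3, 6, 9, 18, 19, 38, 57, 114, 171, 342.
Evaluate successive powers at the divisors of 342:
237^1 ≡ 237 (mod 361)
237^2 ≡ 214 (mod 361)
237^3 ≡ 178 (mod 361)
237^6 ≡ 277 (mod 361)
237^9 ≡ 210 (mod 361)
237^18 ≡ 58 (mod 361)
237^19 ≡ 28 (mod 361)
237^38 ≡ 62 (mod 361)
237^57 ≡ 292 (mod 361)
237^114 ≡ 68 (mod 361)
237^171 ≡ 1 (mod 361) ✓
The order of 237 is 171, so the subgroup it generates has 171 elements.
The index is φ(361) / ord(237) = 342 / 171 = 2.

2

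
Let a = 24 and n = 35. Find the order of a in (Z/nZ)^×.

6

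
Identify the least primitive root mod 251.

φ(251) = 251 − 1 = 250 = 2 · 5^3.
Test candidates g = 2, 3, … against the prime factors q ∈ {2, 5} of φ(251): g is a generator iff g^(250/q) ≢ 1 for every such q.
g = 2: 2^125 ≡ 250; 2^50 ≡ 1 — hits 1, so not a primitive root.
g = 3: 3^125 ≡ 1 — hits 1, so not a primitive root.
g = 4: 4^125 ≡ 1 — hits 1, so not a primitive root.
g = 5: 5^125 ≡ 1 — hits 1, so not a primitive root.
g = 6: 6^125 ≡ 250; 6^50 ≡ 219 — none is 1, so 6 is a primitive root.
So 6 is the smallest generator of (Z/251Z)^×.

6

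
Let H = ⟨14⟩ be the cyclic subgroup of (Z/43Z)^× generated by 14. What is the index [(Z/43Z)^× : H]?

Since 14 ∈ (Z/43Z)^×, its order divides φ(43) = 43 − 1 = 42 = 2 · 3 · 7.
Divisors of 42: 1, 2, 3, 6, 7, 14, 21, 42.
Test each divisor d:
14^1 ≡ 14
14^2 ≡ 24
14^3 ≡ 35
14^6 ≡ 21
14^7 ≡ 36
14^14 ≡ 6
14^21 ≡ 1
The order of 14 is 21, so the subgroup it generates has 21 elements.
[(Z/43Z)^× : ⟨14⟩] = 42/21 = 2.

2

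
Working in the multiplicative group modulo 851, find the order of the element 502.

The order of 502 must divide φ(851) = φ(23·37) = (23−1)·(37−1) = 22·36 = 792 = 2^3 · 3^2 · 11.
Divisors of 792: 1, 2, 3, 4, 6, 8, 9, 11, 12, 18, 22, 24, 33, 36, 44, 66, 72, 88, 99, 132, 198, 264, 396, 792.
Evaluate successive powers at the divisors of 792:
502^1 ≡ 502 (mod 851)
502^2 ≡ 108 (mod 851)
502^3 ≡ 603 (mod 851)
502^4 ≡ 601 (mod 851)
502^6 ≡ 232 (mod 851)
502^8 ≡ 377 (mod 851)
502^9 ≡ 332 (mod 851)
502^11 ≡ 114 (mod 851)
502^12 ≡ 211 (mod 851)
502^18 ≡ 445 (mod 851)
502^22 ≡ 231 (mod 851)
502^24 ≡ 269 (mod 851)
502^33 ≡ 804 (mod 851)
502^36 ≡ 593 (mod 851)
502^44 ≡ 599 (mod 851)
502^66 ≡ 507 (mod 851)
502^72 ≡ 186 (mod 851)
502^88 ≡ 530 (mod 851)
502^99 ≡ 850 (mod 851)
502^132 ≡ 47 (mod 851)
502^198 ≡ 1 (mod 851) ✓
The smallest such exponent is 198, so the order of 502 is 198.

198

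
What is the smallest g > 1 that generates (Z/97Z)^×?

5

φ(97) = 97 − 1 = 96 = 2^5 · 3.
g is a primitive root iff g^(96/q) ≢ 1 (mod 97) for each prime q ∈ {2, 3}.
g = 2: 2^48 ≡ 1 — hits 1, so not a primitive root.
g = 3: 3^48 ≡ 1 — hits 1, so not a primitive root.
g = 4: 4^48 ≡ 1 — hits 1, so not a primitive root.
g = 5: 5^48 ≡ 96; 5^32 ≡ 35 — none is 1, so 5 is a primitive root.
So 5 is the smallest generator of (Z/97Z)^×.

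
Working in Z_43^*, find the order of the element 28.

By Lagrange's theorem, ord_43(28) divides φ(43) = 43 − 1 = 42 = 2 · 3 · 7.
Divisors of 42: 1, 2, 3, 6, 7, 14, 21, 42.
Check 28^d mod 43 for each divisor in increasing order:
28^1 ≡ 28 (mod 43)
28^2 ≡ 10 (mod 43)
28^3 ≡ 22 (mod 43)
28^6 ≡ 11 (mod 43)
28^7 ≡ 7 (mod 43)
28^14 ≡ 6 (mod 43)
28^21 ≡ 42 (mod 43)
28^42 ≡ 1 (mod 43) ✓
Hence ord(28) = 42.

42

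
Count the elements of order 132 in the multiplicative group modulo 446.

0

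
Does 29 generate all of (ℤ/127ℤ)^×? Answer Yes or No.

Yes

φ(127) = 127 − 1 = 126 = 2 · 3^2 · 7.
An element g generates (Z/127Z)^× iff g^(126/q) ≢ 1 (mod 127) for each prime q ∈ {2, 3, 7}.
29^63 ≡ 126 (mod 127)  [q = 2: ≢ 1 ✓]
29^42 ≡ 19 (mod 127)  [q = 3: ≢ 1 ✓]
29^18 ≡ 4 (mod 127)  [q = 7: ≢ 1 ✓]
All checks pass, so 29 has order 126 and is a primitive root modulo 127.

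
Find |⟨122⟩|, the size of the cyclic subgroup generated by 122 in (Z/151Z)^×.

50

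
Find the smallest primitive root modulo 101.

φ(101) = 101 − 1 = 100 = 2^2 · 5^2.
g is a primitive root iff g^(100/q) ≢ 1 (mod 101) for each prime q ∈ {2, 5}.
g = 2: 2^50 ≡ 100; 2^20 ≡ 95 — none is 1, so 2 is a primitive root.
Hence the least primitive root of 101 is 2.

2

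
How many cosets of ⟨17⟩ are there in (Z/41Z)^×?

ord(17) | φ(41) = 41 − 1 = 40 = 2^3 · 5.
Divisors of 40: 1, 2, 4, 5, 8, 10, 20, 40.
Compute 17^d (mod 41) for the divisors d until we hit 1:
17^1 ≡ 17 (mod 41)
17^2 ≡ 2 (mod 41)
17^4 ≡ 4 (mod 41)
17^5 ≡ 27 (mod 41)
17^8 ≡ 16 (mod 41)
17^10 ≡ 32 (mod 41)
17^20 ≡ 40 (mod 41)
17^40 ≡ 1 (mod 41) ✓
So ord_41(17) = 40, hence |⟨17⟩| = 40.
The index is φ(41) / ord(17) = 40 / 40 = 1.

1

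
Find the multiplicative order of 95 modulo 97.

48

ord(95) | φ(97) = 97 − 1 = 96 = 2^5 · 3.
Divisors of 96: 1, 2, 3, 4, 6, 8, 12, 16, 24, 32, 48, 96.
Test each divisor d:
95^1 ≡ 95 (mod 97)
95^2 ≡ 4 (mod 97)
95^3 ≡ 89 (mod 97)
95^4 ≡ 16 (mod 97)
95^6 ≡ 64 (mod 97)
95^8 ≡ 62 (mod 97)
95^12 ≡ 22 (mod 97)
95^16 ≡ 61 (mod 97)
95^24 ≡ 96 (mod 97)
95^32 ≡ 35 (mod 97)
95^48 ≡ 1 (mod 97) ✓
The smallest such exponent is 48, so the order of 95 is 48.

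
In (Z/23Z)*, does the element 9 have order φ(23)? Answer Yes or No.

No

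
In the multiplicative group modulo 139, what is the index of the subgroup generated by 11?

By Lagrange's theorem, ord_139(11) divides φ(139) = 139 − 1 = 138 = 2 · 3 · 23.
Divisors of 138: 1, 2, 3, 6, 23, 46, 69, 138.
Evaluate successive powers at the divisors of 138:
11^1 ≡ 11
11^2 ≡ 121
11^3 ≡ 80
11^6 ≡ 6
11^23 ≡ 42
11^46 ≡ 96
11^69 ≡ 1
The order of 11 is 69, so the subgroup it generates has 69 elements.
The index is φ(139) / ord(11) = 138 / 69 = 2.

2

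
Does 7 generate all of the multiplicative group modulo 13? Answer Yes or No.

φ(13) = 13 − 1 = 12 = 2^2 · 3.
Test 7^(12/q) mod 13 for each prime factor q of 12:
7^6 ≡ 12 (mod 13)  [q = 2: ≢ 1 ✓]
7^4 ≡ 9 (mod 13)  [q = 3: ≢ 1 ✓]
None equal 1, so ord_13(7) = 12: 7 is a primitive root.

Yes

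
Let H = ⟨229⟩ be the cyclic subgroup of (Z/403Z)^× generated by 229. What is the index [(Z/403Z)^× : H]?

ord(229) | φ(403) = φ(13·31) = (13−1)·(31−1) = 12·30 = 360 = 2^3 · 3^2 · 5.
Divisors of 360: 1, 2, 3, 4, 5, 6, 8, 9, 10, 12, 15, 18, 20, 24, 30, 36, 40, 45, 60, 72, 90, 120, 180, 360.
Test each divisor d:
229^1 ≡ 229
229^2 ≡ 51
229^3 ≡ 395
229^4 ≡ 183
229^5 ≡ 398
229^6 ≡ 64
229^8 ≡ 40
229^9 ≡ 294
229^10 ≡ 25
229^12 ≡ 66
229^15 ≡ 278
229^18 ≡ 194
229^20 ≡ 222
229^24 ≡ 326
229^30 ≡ 311
229^36 ≡ 157
229^40 ≡ 118
229^45 ≡ 216
229^60 ≡ 1
Thus |⟨229⟩| = ord(229) = 60.
Index = |(Z/403Z)^×| / |⟨229⟩| = 360 / 60 = 6.

6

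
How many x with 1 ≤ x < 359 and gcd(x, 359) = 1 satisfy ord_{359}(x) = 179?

178

φ(359) = 359 − 1 = 358 = 2 · 179.
Since (Z/359Z)^× is cyclic of order 358, the number of elements of order d is φ(d) when d | 358 and 0 otherwise.
179 | 358, and φ(179) = 179 − 1 = 178.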